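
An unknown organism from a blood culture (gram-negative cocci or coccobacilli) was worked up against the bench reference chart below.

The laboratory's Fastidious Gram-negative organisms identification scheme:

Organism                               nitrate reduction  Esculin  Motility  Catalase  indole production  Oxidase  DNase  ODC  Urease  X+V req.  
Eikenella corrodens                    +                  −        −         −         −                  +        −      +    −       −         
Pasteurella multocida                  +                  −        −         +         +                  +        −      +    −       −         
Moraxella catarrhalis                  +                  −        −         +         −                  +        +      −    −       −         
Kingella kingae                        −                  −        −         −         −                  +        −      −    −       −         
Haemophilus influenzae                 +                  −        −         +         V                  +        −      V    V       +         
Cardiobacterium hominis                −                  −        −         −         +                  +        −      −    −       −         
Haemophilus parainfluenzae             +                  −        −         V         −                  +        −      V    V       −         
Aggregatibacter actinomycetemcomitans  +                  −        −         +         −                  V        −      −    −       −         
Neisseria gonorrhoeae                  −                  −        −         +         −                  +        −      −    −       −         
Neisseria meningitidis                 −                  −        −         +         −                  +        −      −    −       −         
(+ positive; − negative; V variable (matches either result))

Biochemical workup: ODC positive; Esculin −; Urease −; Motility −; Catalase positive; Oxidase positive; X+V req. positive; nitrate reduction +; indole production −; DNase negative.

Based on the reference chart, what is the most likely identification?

Haemophilus influenzae

nitrate reduction +: excludes Kingella kingae, Cardiobacterium hominis, Neisseria gonorrhoeae, Neisseria meningitidis — 6 left.
indole production −: excludes Pasteurella multocida — 5 left.
Oxidase +: all 5 remaining candidates are consistent.
Catalase +: excludes Eikenella corrodens — 4 left.
X+V req. +: excludes Moraxella catarrhalis, Haemophilus parainfluenzae, Aggregatibacter actinomycetemcomitans — 1 left.
Urease −: the one remaining candidate is consistent.
Motility −: the one remaining candidate is consistent.
Esculin −: the one remaining candidate is consistent.
DNase −: the one remaining candidate is consistent.
ODC +: the one remaining candidate is consistent.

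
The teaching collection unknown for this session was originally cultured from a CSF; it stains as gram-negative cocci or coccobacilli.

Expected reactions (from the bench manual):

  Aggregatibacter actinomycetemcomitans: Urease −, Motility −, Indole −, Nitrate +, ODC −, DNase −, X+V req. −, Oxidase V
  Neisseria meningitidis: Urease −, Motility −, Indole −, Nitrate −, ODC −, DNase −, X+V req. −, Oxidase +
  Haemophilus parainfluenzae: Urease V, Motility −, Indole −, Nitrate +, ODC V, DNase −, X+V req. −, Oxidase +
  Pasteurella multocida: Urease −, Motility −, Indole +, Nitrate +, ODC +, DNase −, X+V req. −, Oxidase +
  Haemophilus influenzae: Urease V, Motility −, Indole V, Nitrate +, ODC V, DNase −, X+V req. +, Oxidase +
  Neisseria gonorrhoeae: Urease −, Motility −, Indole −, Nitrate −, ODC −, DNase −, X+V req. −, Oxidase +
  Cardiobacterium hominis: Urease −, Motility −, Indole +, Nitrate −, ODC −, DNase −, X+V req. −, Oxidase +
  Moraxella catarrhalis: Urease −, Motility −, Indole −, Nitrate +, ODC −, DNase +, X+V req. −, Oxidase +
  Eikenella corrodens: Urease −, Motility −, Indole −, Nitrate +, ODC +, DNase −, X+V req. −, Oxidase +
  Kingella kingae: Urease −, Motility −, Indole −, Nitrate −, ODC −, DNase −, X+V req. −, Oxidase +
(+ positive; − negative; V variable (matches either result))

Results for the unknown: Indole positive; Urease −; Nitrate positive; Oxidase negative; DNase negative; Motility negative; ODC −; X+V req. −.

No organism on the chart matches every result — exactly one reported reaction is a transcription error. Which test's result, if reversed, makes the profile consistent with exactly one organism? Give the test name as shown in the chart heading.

Indole

As reported, no row in the chart matches all 8 reactions.
Reversing DNase → still no organism matches.
Reversing X+V req. → still no organism matches.
Reversing ODC → still no organism matches.
Reversing Urease → still no organism matches.
Reversing Indole (to −) → unique match: Aggregatibacter actinomycetemcomitans.
Reversing Nitrate → still no organism matches.
Reversing Motility → still no organism matches.
Reversing Oxidase → still no organism matches.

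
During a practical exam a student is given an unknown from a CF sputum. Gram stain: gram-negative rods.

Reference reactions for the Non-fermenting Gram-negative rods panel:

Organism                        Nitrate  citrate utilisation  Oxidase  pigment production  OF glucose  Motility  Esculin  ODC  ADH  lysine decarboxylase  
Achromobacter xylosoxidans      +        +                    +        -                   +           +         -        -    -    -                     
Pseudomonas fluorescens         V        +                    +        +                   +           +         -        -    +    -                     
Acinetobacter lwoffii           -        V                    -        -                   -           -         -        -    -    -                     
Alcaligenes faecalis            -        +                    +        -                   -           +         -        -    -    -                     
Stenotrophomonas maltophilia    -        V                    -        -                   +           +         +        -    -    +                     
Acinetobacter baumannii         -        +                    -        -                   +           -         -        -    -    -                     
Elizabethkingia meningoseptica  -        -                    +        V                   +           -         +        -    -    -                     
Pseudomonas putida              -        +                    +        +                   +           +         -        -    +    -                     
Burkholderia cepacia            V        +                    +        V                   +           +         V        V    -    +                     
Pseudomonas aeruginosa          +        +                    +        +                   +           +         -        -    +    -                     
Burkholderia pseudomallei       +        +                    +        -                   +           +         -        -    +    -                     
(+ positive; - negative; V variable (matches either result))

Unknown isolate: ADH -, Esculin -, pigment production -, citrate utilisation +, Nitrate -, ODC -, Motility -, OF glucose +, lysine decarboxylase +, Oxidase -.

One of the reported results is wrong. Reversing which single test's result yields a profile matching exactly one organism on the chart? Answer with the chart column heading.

As reported, no row in the chart matches all 10 reactions.
Reversing Oxidase → still no organism matches.
Reversing citrate utilisation → still no organism matches.
Reversing pigment production → still no organism matches.
Reversing lysine decarboxylase (to -) → unique match: Acinetobacter baumannii.
Reversing ADH → still no organism matches.
Reversing Motility → still no organism matches.
Reversing Nitrate → still no organism matches.
Reversing ODC → still no organism matches.
Reversing OF glucose → still no organism matches.
Reversing Esculin → still no organism matches.

lysine decarboxylase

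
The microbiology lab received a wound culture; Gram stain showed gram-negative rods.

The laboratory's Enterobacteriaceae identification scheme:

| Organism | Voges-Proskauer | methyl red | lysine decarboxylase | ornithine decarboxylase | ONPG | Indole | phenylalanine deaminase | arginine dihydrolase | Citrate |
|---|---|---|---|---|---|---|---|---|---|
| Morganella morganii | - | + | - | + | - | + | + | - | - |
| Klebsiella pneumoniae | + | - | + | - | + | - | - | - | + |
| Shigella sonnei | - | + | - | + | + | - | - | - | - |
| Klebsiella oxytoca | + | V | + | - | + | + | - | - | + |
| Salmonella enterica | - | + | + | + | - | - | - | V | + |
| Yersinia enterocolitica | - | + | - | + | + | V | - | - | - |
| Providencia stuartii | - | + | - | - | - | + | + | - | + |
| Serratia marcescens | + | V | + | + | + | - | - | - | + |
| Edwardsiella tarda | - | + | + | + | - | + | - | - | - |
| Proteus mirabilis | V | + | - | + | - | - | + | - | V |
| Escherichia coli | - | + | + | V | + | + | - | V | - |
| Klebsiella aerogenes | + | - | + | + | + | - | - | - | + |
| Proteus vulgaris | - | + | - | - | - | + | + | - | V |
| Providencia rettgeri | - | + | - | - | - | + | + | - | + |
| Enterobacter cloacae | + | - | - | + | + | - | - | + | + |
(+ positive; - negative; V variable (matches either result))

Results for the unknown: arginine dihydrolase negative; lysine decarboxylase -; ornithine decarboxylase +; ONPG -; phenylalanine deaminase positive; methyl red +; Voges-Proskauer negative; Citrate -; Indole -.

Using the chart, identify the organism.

Proteus mirabilis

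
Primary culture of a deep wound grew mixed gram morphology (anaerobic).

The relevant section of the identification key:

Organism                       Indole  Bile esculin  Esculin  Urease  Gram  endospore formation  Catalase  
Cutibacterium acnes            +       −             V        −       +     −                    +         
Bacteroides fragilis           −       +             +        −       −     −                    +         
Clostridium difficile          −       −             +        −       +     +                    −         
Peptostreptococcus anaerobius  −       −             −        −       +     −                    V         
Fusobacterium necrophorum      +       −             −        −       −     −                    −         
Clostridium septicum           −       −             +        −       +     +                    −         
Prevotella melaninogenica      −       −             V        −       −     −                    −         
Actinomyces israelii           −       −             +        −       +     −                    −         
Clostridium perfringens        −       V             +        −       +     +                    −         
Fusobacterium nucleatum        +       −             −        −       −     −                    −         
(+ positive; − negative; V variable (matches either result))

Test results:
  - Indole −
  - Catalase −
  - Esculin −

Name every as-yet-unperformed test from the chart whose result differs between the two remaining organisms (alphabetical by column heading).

Catalase −: excludes Cutibacterium acnes, Bacteroides fragilis — 8 left.
Indole −: excludes Fusobacterium necrophorum, Fusobacterium nucleatum — 6 left.
Esculin −: excludes Clostridium difficile, Clostridium septicum, Actinomyces israelii, Clostridium perfringens — 2 left.
Two candidates remain: Peptostreptococcus anaerobius and Prevotella melaninogenica.
  Bile esculin: − vs − — same for both, does not separate.
  Urease: − vs − — same for both, does not separate.
  Gram: Peptostreptococcus anaerobius +, Prevotella melaninogenica − — discriminates.
  endospore formation: − vs − — same for both, does not separate.

Gram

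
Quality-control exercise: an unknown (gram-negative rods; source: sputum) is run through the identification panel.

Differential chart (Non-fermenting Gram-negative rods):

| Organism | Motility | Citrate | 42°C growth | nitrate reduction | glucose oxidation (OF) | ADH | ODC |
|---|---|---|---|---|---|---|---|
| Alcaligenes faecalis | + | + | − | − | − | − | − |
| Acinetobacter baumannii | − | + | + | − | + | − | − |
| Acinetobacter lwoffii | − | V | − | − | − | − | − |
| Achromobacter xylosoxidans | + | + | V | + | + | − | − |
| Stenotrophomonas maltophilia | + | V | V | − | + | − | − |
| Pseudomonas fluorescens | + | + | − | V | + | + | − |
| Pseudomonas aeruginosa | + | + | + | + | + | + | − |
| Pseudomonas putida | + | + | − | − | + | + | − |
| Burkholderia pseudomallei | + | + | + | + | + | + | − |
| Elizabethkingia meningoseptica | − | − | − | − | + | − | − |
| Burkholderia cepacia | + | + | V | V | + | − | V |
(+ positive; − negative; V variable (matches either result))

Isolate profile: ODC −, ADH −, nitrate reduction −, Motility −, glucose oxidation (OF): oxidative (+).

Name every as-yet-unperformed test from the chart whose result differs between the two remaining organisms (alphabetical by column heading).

ADH −: excludes Pseudomonas fluorescens, Pseudomonas aeruginosa, Pseudomonas putida, Burkholderia pseudomallei — 7 left.
glucose oxidation (OF) +: excludes Alcaligenes faecalis, Acinetobacter lwoffii — 5 left.
nitrate reduction −: excludes Achromobacter xylosoxidans — 4 left.
ODC −: all 4 remaining candidates are consistent.
Motility −: excludes Stenotrophomonas maltophilia, Burkholderia cepacia — 2 left.
Two candidates remain: Acinetobacter baumannii and Elizabethkingia meningoseptica.
  Citrate: Acinetobacter baumannii +, Elizabethkingia meningoseptica − — discriminates.
  42°C growth: Acinetobacter baumannii +, Elizabethkingia meningoseptica − — discriminates.

42°C growth, Citrate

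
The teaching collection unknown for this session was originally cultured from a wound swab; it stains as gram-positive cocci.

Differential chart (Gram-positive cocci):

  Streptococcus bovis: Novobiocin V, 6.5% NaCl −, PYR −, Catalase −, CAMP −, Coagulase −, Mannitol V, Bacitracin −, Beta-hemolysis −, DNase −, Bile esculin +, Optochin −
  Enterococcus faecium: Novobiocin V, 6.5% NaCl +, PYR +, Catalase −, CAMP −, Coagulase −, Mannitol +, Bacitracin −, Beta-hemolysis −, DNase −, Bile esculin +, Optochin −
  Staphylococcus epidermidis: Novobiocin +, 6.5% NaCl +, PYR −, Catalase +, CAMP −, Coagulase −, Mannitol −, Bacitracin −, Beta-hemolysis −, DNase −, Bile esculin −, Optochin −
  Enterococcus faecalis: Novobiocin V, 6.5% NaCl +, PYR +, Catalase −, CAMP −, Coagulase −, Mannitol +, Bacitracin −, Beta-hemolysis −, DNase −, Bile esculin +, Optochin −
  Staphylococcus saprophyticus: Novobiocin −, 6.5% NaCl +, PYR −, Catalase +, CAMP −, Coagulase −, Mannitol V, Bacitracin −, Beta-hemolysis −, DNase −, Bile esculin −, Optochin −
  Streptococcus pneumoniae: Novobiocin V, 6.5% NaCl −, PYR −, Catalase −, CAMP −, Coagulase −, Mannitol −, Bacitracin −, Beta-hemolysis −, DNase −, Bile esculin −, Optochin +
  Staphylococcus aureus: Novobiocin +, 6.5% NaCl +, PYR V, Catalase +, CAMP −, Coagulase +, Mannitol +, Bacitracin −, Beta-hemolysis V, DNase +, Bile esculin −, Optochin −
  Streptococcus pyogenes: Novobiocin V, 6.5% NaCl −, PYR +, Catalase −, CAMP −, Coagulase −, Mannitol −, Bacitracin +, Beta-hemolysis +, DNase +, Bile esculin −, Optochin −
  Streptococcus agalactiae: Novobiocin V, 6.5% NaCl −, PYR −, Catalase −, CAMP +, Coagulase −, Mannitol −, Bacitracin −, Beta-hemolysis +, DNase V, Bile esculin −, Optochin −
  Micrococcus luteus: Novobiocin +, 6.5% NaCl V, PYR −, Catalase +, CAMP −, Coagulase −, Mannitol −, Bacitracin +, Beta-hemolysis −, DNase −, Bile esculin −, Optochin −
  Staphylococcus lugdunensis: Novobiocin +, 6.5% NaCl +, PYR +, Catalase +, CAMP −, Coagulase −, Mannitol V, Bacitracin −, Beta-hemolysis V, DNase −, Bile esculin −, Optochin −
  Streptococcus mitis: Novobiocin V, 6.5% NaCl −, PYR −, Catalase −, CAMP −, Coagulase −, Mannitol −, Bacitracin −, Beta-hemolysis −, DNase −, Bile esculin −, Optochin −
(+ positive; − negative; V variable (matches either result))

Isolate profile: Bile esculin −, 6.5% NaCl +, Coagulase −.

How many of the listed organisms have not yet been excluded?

4

6.5% NaCl +: excludes 5 organisms — 7 left.
Coagulase −: excludes Staphylococcus aureus — 6 left.
Bile esculin −: excludes Enterococcus faecium, Enterococcus faecalis — 4 left.
Still consistent: Micrococcus luteus, Staphylococcus epidermidis, Staphylococcus lugdunensis, Staphylococcus saprophyticus.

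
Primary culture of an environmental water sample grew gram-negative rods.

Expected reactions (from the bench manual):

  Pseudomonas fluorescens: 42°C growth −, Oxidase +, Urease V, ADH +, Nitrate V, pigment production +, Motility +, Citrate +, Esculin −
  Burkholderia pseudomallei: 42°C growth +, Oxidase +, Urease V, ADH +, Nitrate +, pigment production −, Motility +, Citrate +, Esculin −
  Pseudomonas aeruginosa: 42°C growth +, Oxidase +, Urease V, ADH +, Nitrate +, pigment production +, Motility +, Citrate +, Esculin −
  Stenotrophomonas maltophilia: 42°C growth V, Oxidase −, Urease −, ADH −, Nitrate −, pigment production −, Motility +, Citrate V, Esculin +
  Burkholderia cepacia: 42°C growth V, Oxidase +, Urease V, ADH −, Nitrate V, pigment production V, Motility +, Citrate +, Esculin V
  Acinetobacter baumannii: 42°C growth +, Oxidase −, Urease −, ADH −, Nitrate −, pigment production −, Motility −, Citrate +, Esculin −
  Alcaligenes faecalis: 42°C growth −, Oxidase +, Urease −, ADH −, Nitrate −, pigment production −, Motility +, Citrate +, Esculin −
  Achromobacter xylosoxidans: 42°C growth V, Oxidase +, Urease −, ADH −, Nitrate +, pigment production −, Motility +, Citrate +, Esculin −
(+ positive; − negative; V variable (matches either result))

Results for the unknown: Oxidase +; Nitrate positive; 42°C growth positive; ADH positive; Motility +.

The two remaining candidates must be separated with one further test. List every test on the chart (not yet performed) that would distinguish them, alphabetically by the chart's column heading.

pigment production

Oxidase +: excludes Stenotrophomonas maltophilia, Acinetobacter baumannii — 6 left.
Nitrate +: excludes Alcaligenes faecalis — 5 left.
Motility +: all 5 remaining candidates are consistent.
ADH +: excludes Burkholderia cepacia, Achromobacter xylosoxidans — 3 left.
42°C growth +: excludes Pseudomonas fluorescens — 2 left.
Two candidates remain: Burkholderia pseudomallei and Pseudomonas aeruginosa.
  Urease: V vs V — variable for at least one, does not separate.
  pigment production: Burkholderia pseudomallei −, Pseudomonas aeruginosa + — discriminates.
  Citrate: + vs + — same for both, does not separate.
  Esculin: − vs − — same for both, does not separate.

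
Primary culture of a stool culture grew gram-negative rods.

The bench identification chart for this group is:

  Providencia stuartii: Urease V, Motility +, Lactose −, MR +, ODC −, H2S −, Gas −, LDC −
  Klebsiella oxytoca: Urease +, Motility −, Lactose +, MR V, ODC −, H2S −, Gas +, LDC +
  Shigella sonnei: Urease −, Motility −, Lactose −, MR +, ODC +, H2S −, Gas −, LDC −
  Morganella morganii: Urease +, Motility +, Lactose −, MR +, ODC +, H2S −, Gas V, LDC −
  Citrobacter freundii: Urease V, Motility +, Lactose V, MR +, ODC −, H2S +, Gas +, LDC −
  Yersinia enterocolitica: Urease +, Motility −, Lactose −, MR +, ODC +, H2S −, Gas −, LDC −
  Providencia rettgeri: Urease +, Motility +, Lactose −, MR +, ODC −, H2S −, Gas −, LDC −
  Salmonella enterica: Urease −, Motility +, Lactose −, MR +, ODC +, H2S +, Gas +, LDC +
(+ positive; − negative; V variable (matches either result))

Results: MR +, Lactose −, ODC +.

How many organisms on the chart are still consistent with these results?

4

ODC +: excludes Providencia stuartii, Klebsiella oxytoca, Citrobacter freundii, Providencia rettgeri — 4 left.
Lactose −: all 4 remaining candidates are consistent.
MR +: all 4 remaining candidates are consistent.
Still consistent: Morganella morganii, Salmonella enterica, Shigella sonnei, Yersinia enterocolitica.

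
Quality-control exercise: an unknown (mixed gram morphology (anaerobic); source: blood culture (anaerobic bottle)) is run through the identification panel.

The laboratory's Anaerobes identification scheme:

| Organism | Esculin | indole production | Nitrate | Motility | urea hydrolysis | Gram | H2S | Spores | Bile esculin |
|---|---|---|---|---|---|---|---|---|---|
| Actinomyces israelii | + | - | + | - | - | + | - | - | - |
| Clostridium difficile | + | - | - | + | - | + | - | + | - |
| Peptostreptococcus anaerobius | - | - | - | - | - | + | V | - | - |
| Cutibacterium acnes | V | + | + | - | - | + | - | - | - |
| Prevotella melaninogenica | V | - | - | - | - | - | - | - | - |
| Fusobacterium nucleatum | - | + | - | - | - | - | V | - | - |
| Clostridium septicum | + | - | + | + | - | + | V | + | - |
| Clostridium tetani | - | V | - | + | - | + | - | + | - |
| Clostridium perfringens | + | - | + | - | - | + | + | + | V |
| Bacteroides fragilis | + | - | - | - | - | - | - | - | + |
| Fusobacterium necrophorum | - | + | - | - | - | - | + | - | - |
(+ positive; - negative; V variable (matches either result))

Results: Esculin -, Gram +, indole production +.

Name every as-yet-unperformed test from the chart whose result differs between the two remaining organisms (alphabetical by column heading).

Motility, Nitrate, Spores

Esculin -: excludes 5 organisms — 6 left.
indole production +: excludes Peptostreptococcus anaerobius, Prevotella melaninogenica — 4 left.
Gram +: excludes Fusobacterium nucleatum, Fusobacterium necrophorum — 2 left.
Two candidates remain: Clostridium tetani and Cutibacterium acnes.
  Nitrate: Clostridium tetani -, Cutibacterium acnes + — discriminates.
  Motility: Clostridium tetani +, Cutibacterium acnes - — discriminates.
  urea hydrolysis: - vs - — same for both, does not separate.
  H2S: - vs - — same for both, does not separate.
  Spores: Clostridium tetani +, Cutibacterium acnes - — discriminates.
  Bile esculin: - vs - — same for both, does not separate.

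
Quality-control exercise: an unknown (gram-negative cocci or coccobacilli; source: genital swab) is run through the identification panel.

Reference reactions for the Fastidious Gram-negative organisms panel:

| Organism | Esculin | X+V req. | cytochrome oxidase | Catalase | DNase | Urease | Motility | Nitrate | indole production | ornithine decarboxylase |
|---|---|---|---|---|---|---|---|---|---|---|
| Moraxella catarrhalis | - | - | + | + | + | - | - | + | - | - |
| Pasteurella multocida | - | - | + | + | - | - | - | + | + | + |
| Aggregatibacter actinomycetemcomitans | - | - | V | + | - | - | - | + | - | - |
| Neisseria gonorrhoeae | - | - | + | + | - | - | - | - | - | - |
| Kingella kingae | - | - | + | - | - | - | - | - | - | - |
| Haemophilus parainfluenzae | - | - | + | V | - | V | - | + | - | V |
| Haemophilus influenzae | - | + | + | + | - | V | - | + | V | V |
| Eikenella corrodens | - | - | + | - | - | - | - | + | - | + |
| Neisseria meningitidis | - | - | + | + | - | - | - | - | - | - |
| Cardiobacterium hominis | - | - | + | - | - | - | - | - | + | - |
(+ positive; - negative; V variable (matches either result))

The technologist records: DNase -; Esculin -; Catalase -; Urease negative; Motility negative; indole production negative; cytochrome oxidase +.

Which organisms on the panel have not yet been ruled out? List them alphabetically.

Motility -: all 10 remaining candidates are consistent.
indole production -: excludes Pasteurella multocida, Cardiobacterium hominis — 8 left.
Urease -: all 8 remaining candidates are consistent.
cytochrome oxidase +: all 8 remaining candidates are consistent.
DNase -: excludes Moraxella catarrhalis — 7 left.
Esculin -: all 7 remaining candidates are consistent.
Catalase -: excludes Aggregatibacter actinomycetemcomitans, Neisseria gonorrhoeae, Haemophilus influenzae, Neisseria meningitidis — 3 left.

Eikenella corrodens, Haemophilus parainfluenzae, Kingella kingae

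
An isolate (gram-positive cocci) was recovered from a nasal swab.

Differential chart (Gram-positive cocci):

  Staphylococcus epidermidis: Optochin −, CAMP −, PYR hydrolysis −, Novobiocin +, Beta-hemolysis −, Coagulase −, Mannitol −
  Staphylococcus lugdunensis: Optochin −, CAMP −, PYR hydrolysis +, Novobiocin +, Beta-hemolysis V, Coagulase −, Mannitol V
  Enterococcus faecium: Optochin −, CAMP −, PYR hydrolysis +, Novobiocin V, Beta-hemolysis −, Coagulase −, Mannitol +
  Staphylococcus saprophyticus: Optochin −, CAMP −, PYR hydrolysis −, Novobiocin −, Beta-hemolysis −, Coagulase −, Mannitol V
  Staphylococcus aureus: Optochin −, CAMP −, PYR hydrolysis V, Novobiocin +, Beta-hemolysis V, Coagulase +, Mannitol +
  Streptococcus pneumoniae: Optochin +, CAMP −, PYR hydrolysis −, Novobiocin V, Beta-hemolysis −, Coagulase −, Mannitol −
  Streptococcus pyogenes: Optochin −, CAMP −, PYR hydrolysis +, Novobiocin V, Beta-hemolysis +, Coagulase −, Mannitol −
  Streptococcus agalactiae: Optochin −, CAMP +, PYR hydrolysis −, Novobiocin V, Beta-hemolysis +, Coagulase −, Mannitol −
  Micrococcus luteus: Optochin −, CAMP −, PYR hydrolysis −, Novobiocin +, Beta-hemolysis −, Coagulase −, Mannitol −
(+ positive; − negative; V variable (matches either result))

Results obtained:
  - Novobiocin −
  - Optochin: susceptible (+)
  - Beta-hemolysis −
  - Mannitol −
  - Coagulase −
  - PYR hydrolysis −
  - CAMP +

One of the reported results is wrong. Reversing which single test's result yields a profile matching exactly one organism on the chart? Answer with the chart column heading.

CAMP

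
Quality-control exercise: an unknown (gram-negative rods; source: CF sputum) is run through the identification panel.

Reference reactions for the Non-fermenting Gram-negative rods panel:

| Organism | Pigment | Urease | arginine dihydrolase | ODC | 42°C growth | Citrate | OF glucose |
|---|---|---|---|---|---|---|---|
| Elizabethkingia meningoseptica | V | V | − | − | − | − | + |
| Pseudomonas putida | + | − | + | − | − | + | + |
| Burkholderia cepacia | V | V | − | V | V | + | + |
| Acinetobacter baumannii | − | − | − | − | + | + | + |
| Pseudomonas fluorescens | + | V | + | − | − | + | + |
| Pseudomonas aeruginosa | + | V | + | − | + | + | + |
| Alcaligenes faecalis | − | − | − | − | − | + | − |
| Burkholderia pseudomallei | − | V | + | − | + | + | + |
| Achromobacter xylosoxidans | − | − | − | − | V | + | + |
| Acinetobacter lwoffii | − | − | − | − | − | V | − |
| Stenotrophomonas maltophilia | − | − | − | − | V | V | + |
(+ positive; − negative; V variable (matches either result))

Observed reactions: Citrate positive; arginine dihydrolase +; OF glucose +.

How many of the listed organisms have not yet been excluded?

OF glucose +: excludes Alcaligenes faecalis, Acinetobacter lwoffii — 9 left.
arginine dihydrolase +: excludes 5 organisms — 4 left.
Citrate +: all 4 remaining candidates are consistent.
Still consistent: Burkholderia pseudomallei, Pseudomonas aeruginosa, Pseudomonas fluorescens, Pseudomonas putida.

4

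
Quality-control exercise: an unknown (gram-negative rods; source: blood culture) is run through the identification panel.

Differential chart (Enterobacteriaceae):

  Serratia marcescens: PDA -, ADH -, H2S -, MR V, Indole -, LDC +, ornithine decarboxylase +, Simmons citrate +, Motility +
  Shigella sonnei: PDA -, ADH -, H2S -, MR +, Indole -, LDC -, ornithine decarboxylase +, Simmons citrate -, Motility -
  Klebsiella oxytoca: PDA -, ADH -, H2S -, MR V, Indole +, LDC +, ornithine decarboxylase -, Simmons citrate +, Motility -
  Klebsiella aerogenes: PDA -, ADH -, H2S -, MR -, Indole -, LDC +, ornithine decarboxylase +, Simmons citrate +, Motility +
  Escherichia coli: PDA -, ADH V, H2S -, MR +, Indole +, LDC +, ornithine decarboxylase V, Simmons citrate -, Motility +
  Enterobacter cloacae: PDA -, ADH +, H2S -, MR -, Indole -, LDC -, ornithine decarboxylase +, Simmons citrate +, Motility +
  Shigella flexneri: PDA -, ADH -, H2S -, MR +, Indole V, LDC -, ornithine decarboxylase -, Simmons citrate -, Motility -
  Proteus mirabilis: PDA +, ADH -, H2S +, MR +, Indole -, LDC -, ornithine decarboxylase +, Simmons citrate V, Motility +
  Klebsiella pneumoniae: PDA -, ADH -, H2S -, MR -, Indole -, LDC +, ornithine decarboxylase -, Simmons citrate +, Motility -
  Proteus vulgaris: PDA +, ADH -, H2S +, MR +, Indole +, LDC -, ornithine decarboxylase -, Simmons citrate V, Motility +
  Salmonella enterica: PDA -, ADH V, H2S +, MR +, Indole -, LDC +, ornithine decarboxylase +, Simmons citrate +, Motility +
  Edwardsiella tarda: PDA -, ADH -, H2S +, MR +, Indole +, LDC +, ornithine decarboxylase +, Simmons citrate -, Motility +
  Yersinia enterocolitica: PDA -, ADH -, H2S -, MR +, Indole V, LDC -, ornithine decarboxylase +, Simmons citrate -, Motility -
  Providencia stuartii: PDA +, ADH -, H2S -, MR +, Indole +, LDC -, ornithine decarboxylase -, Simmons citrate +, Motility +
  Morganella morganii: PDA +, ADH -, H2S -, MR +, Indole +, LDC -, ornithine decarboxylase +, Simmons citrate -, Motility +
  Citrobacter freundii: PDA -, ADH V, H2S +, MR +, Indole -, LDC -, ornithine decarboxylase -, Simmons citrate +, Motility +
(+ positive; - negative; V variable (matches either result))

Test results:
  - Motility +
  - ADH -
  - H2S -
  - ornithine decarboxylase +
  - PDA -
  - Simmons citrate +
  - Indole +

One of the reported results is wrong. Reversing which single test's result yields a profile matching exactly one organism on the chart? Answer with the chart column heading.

Simmons citrate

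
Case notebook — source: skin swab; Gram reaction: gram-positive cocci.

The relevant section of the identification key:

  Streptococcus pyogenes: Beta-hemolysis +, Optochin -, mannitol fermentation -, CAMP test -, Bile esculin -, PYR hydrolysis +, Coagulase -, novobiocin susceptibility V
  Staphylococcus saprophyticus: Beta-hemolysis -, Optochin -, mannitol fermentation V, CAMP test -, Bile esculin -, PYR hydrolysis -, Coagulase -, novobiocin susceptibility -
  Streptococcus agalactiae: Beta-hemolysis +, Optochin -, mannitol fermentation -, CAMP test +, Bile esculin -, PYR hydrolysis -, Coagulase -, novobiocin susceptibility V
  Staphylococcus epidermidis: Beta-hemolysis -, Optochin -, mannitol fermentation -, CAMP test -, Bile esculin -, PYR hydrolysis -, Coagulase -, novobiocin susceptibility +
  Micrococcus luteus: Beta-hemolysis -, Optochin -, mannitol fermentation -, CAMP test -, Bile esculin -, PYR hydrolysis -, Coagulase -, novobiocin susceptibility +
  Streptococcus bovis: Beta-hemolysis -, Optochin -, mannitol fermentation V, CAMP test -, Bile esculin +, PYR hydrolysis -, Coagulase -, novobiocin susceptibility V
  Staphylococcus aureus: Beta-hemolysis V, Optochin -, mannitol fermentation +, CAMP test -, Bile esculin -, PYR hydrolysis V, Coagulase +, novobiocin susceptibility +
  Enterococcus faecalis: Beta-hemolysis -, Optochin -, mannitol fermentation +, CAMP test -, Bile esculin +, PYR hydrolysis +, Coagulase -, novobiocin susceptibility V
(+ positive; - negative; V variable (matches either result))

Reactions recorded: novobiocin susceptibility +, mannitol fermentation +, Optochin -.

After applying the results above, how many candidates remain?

3

Optochin -: all 8 remaining candidates are consistent.
novobiocin susceptibility +: excludes Staphylococcus saprophyticus — 7 left.
mannitol fermentation +: excludes Streptococcus pyogenes, Streptococcus agalactiae, Staphylococcus epidermidis, Micrococcus luteus — 3 left.
Still consistent: Enterococcus faecalis, Staphylococcus aureus, Streptococcus bovis.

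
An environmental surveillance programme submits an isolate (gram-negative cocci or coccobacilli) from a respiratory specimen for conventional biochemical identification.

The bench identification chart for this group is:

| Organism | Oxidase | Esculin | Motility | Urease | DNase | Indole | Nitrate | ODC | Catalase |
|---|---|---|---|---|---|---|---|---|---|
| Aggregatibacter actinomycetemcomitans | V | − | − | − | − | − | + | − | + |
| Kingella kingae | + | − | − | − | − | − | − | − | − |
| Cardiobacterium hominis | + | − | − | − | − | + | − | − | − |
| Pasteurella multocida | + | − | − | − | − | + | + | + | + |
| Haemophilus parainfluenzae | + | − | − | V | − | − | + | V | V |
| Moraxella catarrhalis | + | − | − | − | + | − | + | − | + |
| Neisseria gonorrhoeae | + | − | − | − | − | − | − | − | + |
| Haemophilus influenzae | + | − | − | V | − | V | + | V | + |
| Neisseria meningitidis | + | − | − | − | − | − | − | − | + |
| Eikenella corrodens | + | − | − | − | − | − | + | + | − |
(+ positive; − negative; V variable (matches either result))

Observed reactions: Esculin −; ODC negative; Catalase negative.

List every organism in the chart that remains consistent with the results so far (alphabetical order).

ODC −: excludes Pasteurella multocida, Eikenella corrodens — 8 left.
Catalase −: excludes 5 organisms — 3 left.
Esculin −: all 3 remaining candidates are consistent.

Cardiobacterium hominis, Haemophilus parainfluenzae, Kingella kingae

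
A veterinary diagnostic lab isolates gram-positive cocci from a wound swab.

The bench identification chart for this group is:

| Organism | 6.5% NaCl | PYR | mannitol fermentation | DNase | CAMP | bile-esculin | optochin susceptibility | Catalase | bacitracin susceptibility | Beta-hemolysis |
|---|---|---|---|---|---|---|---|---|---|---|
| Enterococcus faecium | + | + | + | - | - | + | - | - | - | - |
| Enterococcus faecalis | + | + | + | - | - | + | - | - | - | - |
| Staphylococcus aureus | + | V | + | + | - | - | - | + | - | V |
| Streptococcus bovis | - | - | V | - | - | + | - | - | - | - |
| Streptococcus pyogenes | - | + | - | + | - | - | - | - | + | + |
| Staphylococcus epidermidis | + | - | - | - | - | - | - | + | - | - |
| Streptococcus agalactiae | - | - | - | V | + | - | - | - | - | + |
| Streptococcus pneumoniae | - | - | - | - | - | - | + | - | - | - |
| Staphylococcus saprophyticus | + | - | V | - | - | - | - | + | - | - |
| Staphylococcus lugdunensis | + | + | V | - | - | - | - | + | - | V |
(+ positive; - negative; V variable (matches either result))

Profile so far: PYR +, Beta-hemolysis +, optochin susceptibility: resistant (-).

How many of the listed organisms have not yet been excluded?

3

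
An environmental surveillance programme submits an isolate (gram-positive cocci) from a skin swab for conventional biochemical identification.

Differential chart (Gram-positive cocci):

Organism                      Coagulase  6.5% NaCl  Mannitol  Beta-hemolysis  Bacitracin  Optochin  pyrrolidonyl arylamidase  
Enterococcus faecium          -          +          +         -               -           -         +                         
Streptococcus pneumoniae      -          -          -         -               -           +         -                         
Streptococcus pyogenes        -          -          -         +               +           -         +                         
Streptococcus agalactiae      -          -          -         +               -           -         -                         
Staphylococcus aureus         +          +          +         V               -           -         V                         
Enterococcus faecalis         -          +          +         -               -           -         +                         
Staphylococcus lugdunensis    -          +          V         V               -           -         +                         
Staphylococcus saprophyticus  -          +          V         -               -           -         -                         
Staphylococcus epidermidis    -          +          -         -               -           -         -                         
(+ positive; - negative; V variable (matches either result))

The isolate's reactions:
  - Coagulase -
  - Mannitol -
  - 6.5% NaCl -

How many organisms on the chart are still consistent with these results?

6.5% NaCl -: excludes 6 organisms — 3 left.
Coagulase -: all 3 remaining candidates are consistent.
Mannitol -: all 3 remaining candidates are consistent.
Still consistent: Streptococcus agalactiae, Streptococcus pneumoniae, Streptococcus pyogenes.

3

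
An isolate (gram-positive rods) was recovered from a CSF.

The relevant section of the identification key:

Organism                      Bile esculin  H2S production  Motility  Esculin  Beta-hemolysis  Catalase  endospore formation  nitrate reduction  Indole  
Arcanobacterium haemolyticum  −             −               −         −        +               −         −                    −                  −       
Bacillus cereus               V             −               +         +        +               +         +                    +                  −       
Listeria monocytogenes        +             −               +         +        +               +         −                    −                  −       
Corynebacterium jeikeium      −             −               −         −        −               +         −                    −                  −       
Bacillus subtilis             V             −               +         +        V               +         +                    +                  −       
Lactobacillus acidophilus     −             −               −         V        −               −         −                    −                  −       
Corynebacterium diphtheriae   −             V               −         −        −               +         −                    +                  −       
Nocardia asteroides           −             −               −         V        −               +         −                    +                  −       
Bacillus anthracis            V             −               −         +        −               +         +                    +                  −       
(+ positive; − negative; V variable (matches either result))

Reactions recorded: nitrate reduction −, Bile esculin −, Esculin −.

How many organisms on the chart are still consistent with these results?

3

Bile esculin −: excludes Listeria monocytogenes — 8 left.
nitrate reduction −: excludes 5 organisms — 3 left.
Esculin −: all 3 remaining candidates are consistent.
Still consistent: Arcanobacterium haemolyticum, Corynebacterium jeikeium, Lactobacillus acidophilus.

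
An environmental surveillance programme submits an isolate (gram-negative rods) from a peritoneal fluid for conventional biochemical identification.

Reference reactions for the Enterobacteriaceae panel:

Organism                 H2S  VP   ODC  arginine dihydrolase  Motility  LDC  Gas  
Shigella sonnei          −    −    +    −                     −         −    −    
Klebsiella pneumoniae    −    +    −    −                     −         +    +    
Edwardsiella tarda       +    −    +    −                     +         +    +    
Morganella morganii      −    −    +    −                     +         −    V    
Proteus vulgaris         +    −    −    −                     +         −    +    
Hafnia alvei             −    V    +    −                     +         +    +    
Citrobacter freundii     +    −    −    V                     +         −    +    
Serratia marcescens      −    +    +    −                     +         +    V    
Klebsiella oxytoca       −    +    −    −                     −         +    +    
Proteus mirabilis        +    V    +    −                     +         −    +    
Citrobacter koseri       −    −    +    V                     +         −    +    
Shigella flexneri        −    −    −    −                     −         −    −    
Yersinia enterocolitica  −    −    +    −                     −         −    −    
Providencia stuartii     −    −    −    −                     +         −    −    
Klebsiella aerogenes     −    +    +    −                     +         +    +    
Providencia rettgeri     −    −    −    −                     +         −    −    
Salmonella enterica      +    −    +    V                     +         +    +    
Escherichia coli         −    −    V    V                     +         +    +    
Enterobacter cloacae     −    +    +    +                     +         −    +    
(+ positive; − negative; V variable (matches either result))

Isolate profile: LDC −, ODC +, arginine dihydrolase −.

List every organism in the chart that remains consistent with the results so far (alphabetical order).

LDC −: excludes 8 organisms — 11 left.
arginine dihydrolase −: excludes Enterobacter cloacae — 10 left.
ODC +: excludes 5 organisms — 5 left.

Citrobacter koseri, Morganella morganii, Proteus mirabilis, Shigella sonnei, Yersinia enterocolitica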